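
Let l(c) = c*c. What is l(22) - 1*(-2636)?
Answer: 3120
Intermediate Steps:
l(c) = c**2
l(22) - 1*(-2636) = 22**2 - 1*(-2636) = 484 + 2636 = 3120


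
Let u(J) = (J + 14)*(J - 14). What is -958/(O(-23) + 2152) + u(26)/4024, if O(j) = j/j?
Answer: -352694/1082959 ≈ -0.32568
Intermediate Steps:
O(j) = 1
u(J) = (-14 + J)*(14 + J) (u(J) = (14 + J)*(-14 + J) = (-14 + J)*(14 + J))
-958/(O(-23) + 2152) + u(26)/4024 = -958/(1 + 2152) + (-196 + 26**2)/4024 = -958/2153 + (-196 + 676)*(1/4024) = -958*1/2153 + 480*(1/4024) = -958/2153 + 60/503 = -352694/1082959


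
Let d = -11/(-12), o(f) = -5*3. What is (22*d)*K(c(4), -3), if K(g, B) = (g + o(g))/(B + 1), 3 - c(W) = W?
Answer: 484/3 ≈ 161.33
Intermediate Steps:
o(f) = -15
c(W) = 3 - W
K(g, B) = (-15 + g)/(1 + B) (K(g, B) = (g - 15)/(B + 1) = (-15 + g)/(1 + B))
d = 11/12 (d = -11*(-1/12) = 11/12 ≈ 0.91667)
(22*d)*K(c(4), -3) = (22*(11/12))*((-15 + (3 - 1*4))/(1 - 3)) = 121*((-15 + (3 - 4))/(-2))/6 = 121*(-(-15 - 1)/2)/6 = 121*(-½*(-16))/6 = (121/6)*8 = 484/3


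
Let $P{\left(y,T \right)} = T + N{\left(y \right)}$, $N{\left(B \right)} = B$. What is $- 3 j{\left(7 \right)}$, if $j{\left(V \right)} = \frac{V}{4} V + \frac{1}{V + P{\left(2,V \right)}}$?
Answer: $- \frac{591}{16} \approx -36.938$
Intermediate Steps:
$P{\left(y,T \right)} = T + y$
$j{\left(V \right)} = \frac{1}{2 + 2 V} + \frac{V^{2}}{4}$ ($j{\left(V \right)} = \frac{V}{4} V + \frac{1}{V + \left(V + 2\right)} = V \frac{1}{4} V + \frac{1}{V + \left(2 + V\right)} = \frac{V}{4} V + \frac{1}{2 + 2 V} = \frac{V^{2}}{4} + \frac{1}{2 + 2 V} = \frac{1}{2 + 2 V} + \frac{V^{2}}{4}$)
$- 3 j{\left(7 \right)} = - 3 \frac{2 + 7^{2} + 7^{3}}{4 \left(1 + 7\right)} = - 3 \frac{2 + 49 + 343}{4 \cdot 8} = - 3 \cdot \frac{1}{4} \cdot \frac{1}{8} \cdot 394 = \left(-3\right) \frac{197}{16} = - \frac{591}{16}$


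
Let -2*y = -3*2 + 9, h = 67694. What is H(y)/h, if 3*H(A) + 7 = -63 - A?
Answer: -137/406164 ≈ -0.00033730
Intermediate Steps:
y = -3/2 (y = -(-3*2 + 9)/2 = -(-6 + 9)/2 = -1/2*3 = -3/2 ≈ -1.5000)
H(A) = -70/3 - A/3 (H(A) = -7/3 + (-63 - A)/3 = -7/3 + (-21 - A/3) = -70/3 - A/3)
H(y)/h = (-70/3 - 1/3*(-3/2))/67694 = (-70/3 + 1/2)*(1/67694) = -137/6*1/67694 = -137/406164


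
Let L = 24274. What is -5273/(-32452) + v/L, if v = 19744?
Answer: 384364545/393869924 ≈ 0.97587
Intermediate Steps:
-5273/(-32452) + v/L = -5273/(-32452) + 19744/24274 = -5273*(-1/32452) + 19744*(1/24274) = 5273/32452 + 9872/12137 = 384364545/393869924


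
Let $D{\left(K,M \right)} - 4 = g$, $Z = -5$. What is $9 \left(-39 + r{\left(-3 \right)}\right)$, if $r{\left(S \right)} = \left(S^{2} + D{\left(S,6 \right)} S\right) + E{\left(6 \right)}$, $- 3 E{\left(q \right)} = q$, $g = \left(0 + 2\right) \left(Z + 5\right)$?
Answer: $-396$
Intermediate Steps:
$g = 0$ ($g = \left(0 + 2\right) \left(-5 + 5\right) = 2 \cdot 0 = 0$)
$D{\left(K,M \right)} = 4$ ($D{\left(K,M \right)} = 4 + 0 = 4$)
$E{\left(q \right)} = - \frac{q}{3}$
$r{\left(S \right)} = -2 + S^{2} + 4 S$ ($r{\left(S \right)} = \left(S^{2} + 4 S\right) - 2 = -2 + S^{2} + 4 S$)
$9 \left(-39 + r{\left(-3 \right)}\right) = 9 \left(-39 + \left(-2 + \left(-3\right)^{2} + 4 \left(-3\right)\right)\right) = 9 \left(-39 - 5\right) = 9 \left(-44\right) = -396$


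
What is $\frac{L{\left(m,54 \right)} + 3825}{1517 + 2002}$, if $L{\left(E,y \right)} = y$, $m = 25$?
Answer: $\frac{431}{391} \approx 1.1023$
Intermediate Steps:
$\frac{L{\left(m,54 \right)} + 3825}{1517 + 2002} = \frac{54 + 3825}{1517 + 2002} = \frac{3879}{3519} = 3879 \cdot \frac{1}{3519} = \frac{431}{391}$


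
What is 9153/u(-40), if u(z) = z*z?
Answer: 9153/1600 ≈ 5.7206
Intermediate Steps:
u(z) = z²
9153/u(-40) = 9153/((-40)²) = 9153/1600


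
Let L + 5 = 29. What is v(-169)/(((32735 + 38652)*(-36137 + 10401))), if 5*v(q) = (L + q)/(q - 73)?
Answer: -29/444606231344 ≈ -6.5226e-11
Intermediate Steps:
L = 24 (L = -5 + 29 = 24)
v(q) = (24 + q)/(5*(-73 + q)) (v(q) = ((24 + q)/(q - 73))/5 = ((24 + q)/(-73 + q))/5 = (24 + q)/(5*(-73 + q)))
v(-169)/(((32735 + 38652)*(-36137 + 10401))) = ((24 - 169)/(5*(-73 - 169)))/(((32735 + 38652)*(-36137 + 10401))) = ((⅕)*(-145)/(-242))/((71387*(-25736))) = ((⅕)*(-1/242)*(-145))/(-1837215832) = (29/242)*(-1/1837215832) = -29/444606231344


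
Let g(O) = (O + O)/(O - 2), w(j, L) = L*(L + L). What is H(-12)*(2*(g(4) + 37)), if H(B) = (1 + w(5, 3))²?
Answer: 29602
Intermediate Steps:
w(j, L) = 2*L² (w(j, L) = L*(2*L) = 2*L²)
g(O) = 2*O/(-2 + O) (g(O) = (2*O)/(-2 + O) = 2*O/(-2 + O))
H(B) = 361 (H(B) = (1 + 2*3²)² = (1 + 2*9)² = (1 + 18)² = 19² = 361)
H(-12)*(2*(g(4) + 37)) = 361*(2*(2*4/(-2 + 4) + 37)) = 361*(2*(2*4/2 + 37)) = 361*(2*(2*4*(½) + 37)) = 361*(2*(4 + 37)) = 361*(2*41) = 361*82 = 29602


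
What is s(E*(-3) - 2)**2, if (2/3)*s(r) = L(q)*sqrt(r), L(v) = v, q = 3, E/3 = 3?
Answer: -2349/4 ≈ -587.25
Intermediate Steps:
E = 9 (E = 3*3 = 9)
s(r) = 9*sqrt(r)/2 (s(r) = 3*(3*sqrt(r))/2 = 9*sqrt(r)/2)
s(E*(-3) - 2)**2 = (9*sqrt(9*(-3) - 2)/2)**2 = (9*sqrt(-27 - 2)/2)**2 = (9*sqrt(-29)/2)**2 = (9*(I*sqrt(29))/2)**2 = (9*I*sqrt(29)/2)**2 = -2349/4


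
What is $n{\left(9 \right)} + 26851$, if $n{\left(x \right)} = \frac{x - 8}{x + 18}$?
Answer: $\frac{724978}{27} \approx 26851.0$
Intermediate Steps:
$n{\left(x \right)} = \frac{-8 + x}{18 + x}$
$n{\left(9 \right)} + 26851 = \frac{-8 + 9}{18 + 9} + 26851 = \frac{1}{27} \cdot 1 + 26851 = \frac{1}{27} + 26851 = \frac{724978}{27}$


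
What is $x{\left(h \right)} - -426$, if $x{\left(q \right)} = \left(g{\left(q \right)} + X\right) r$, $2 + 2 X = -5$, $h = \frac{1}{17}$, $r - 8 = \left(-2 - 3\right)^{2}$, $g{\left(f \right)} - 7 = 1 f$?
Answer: $\frac{18477}{34} \approx 543.44$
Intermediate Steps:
$g{\left(f \right)} = 7 + f$ ($g{\left(f \right)} = 7 + 1 f = 7 + f$)
$r = 33$ ($r = 8 + \left(-2 - 3\right)^{2} = 8 + \left(-5\right)^{2} = 8 + 25 = 33$)
$h = \frac{1}{17} \approx 0.058824$
$X = - \frac{7}{2}$ ($X = -1 + \frac{1}{2} \left(-5\right) = -1 - \frac{5}{2} = - \frac{7}{2} \approx -3.5$)
$x{\left(q \right)} = \frac{231}{2} + 33 q$ ($x{\left(q \right)} = \left(\left(7 + q\right) - \frac{7}{2}\right) 33 = \left(\frac{7}{2} + q\right) 33 = \frac{231}{2} + 33 q$)
$x{\left(h \right)} - -426 = \left(\frac{231}{2} + 33 \cdot \frac{1}{17}\right) - -426 = \left(\frac{231}{2} + \frac{33}{17}\right) + 426 = \frac{3993}{34} + 426 = \frac{18477}{34}$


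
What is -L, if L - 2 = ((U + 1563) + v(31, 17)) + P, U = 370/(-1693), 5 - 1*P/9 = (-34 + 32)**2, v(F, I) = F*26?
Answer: -4028970/1693 ≈ -2379.8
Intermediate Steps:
v(F, I) = 26*F
P = 9 (P = 45 - 9*(-34 + 32)**2 = 45 - 9*(-2)**2 = 45 - 9*4 = 45 - 36 = 9)
U = -370/1693 (U = 370*(-1/1693) = -370/1693 ≈ -0.21855)
L = 4028970/1693 (L = 2 + (((-370/1693 + 1563) + 26*31) + 9) = 2 + ((2645789/1693 + 806) + 9) = 2 + (4010347/1693 + 9) = 2 + 4025584/1693 = 4028970/1693 ≈ 2379.8)
-L = -1*4028970/1693 = -4028970/1693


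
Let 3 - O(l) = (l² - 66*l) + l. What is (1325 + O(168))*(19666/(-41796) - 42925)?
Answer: 7165687186204/10449 ≈ 6.8578e+8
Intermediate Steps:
O(l) = 3 - l² + 65*l (O(l) = 3 - ((l² - 66*l) + l) = 3 - (l² - 65*l) = 3 + (-l² + 65*l) = 3 - l² + 65*l)
(1325 + O(168))*(19666/(-41796) - 42925) = (1325 + (3 - 1*168² + 65*168))*(19666/(-41796) - 42925) = (1325 + (3 - 1*28224 + 10920))*(19666*(-1/41796) - 42925) = (1325 + (3 - 28224 + 10920))*(-9833/20898 - 42925) = (1325 - 17301)*(-897056483/20898) = -15976*(-897056483/20898) = 7165687186204/10449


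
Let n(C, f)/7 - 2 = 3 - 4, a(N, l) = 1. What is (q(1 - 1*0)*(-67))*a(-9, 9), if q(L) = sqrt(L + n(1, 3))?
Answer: -134*sqrt(2) ≈ -189.50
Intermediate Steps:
n(C, f) = 7 (n(C, f) = 14 + 7*(3 - 4) = 14 + 7*(-1) = 14 - 7 = 7)
q(L) = sqrt(7 + L) (q(L) = sqrt(L + 7) = sqrt(7 + L))
(q(1 - 1*0)*(-67))*a(-9, 9) = (sqrt(7 + (1 - 1*0))*(-67))*1 = (sqrt(7 + (1 + 0))*(-67))*1 = (sqrt(7 + 1)*(-67))*1 = (sqrt(8)*(-67))*1 = ((2*sqrt(2))*(-67))*1 = -134*sqrt(2)*1 = -134*sqrt(2)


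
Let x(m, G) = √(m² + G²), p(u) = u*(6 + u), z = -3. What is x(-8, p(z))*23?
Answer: 23*√145 ≈ 276.96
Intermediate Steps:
x(m, G) = √(G² + m²)
x(-8, p(z))*23 = √((-3*(6 - 3))² + (-8)²)*23 = √((-3*3)² + 64)*23 = √((-9)² + 64)*23 = √(81 + 64)*23 = √145*23 = 23*√145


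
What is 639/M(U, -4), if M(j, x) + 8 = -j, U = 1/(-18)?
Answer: -11502/143 ≈ -80.434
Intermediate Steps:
U = -1/18 ≈ -0.055556
M(j, x) = -8 - j
639/M(U, -4) = 639/(-8 - 1*(-1/18)) = 639/(-8 + 1/18) = 639/(-143/18) = 639*(-18/143) = -11502/143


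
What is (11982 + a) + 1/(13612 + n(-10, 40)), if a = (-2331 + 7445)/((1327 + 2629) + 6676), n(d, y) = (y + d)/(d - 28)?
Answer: 16473355709701/1374786708 ≈ 11982.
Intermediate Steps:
n(d, y) = (d + y)/(-28 + d)
a = 2557/5316 (a = 5114/(3956 + 6676) = 5114/10632 = 5114*(1/10632) = 2557/5316 ≈ 0.48100)
(11982 + a) + 1/(13612 + n(-10, 40)) = (11982 + 2557/5316) + 1/(13612 + (-10 + 40)/(-28 - 10)) = 63698869/5316 + 1/(13612 + 30/(-38)) = 63698869/5316 + 1/(13612 - 1/38*30) = 63698869/5316 + 1/(13612 - 15/19) = 63698869/5316 + 1/(258613/19) = 63698869/5316 + 19/258613 = 16473355709701/1374786708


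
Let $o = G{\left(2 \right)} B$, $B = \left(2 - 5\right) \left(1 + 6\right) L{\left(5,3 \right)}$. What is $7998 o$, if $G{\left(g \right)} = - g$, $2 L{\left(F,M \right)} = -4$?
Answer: $-671832$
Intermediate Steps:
$L{\left(F,M \right)} = -2$ ($L{\left(F,M \right)} = \frac{1}{2} \left(-4\right) = -2$)
$B = 42$ ($B = \left(2 - 5\right) \left(1 + 6\right) \left(-2\right) = - 3 \cdot 7 \left(-2\right) = \left(-3\right) \left(-14\right) = 42$)
$o = -84$ ($o = \left(-1\right) 2 \cdot 42 = \left(-2\right) 42 = -84$)
$7998 o = 7998 \left(-84\right) = -671832$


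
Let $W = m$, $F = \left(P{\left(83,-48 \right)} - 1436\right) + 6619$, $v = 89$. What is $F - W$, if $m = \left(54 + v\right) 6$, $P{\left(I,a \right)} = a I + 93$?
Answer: $434$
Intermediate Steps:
$P{\left(I,a \right)} = 93 + I a$ ($P{\left(I,a \right)} = I a + 93 = 93 + I a$)
$F = 1292$ ($F = \left(\left(93 + 83 \left(-48\right)\right) - 1436\right) + 6619 = \left(\left(93 - 3984\right) - 1436\right) + 6619 = \left(-3891 - 1436\right) + 6619 = -5327 + 6619 = 1292$)
$m = 858$ ($m = \left(54 + 89\right) 6 = 143 \cdot 6 = 858$)
$W = 858$
$F - W = 1292 - 858 = 434$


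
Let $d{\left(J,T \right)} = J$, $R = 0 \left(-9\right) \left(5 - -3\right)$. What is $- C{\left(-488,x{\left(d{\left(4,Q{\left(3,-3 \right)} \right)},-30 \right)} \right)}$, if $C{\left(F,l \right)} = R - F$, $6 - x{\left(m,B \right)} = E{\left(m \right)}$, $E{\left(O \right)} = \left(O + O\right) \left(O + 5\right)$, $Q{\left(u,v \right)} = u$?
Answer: $-488$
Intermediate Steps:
$R = 0$ ($R = 0 \left(5 + 3\right) = 0 \cdot 8 = 0$)
$E{\left(O \right)} = 2 O \left(5 + O\right)$
$x{\left(m,B \right)} = 6 - 2 m \left(5 + m\right)$
$C{\left(F,l \right)} = - F$ ($C{\left(F,l \right)} = 0 - F = - F$)
$- C{\left(-488,x{\left(d{\left(4,Q{\left(3,-3 \right)} \right)},-30 \right)} \right)} = - \left(-1\right) \left(-488\right) = \left(-1\right) 488 = -488$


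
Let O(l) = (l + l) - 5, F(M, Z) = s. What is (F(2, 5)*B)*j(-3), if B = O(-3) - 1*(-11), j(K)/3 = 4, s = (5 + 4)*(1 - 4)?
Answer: 0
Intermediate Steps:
s = -27 (s = 9*(-3) = -27)
F(M, Z) = -27
j(K) = 12 (j(K) = 3*4 = 12)
O(l) = -5 + 2*l (O(l) = 2*l - 5 = -5 + 2*l)
B = 0 (B = (-5 + 2*(-3)) - 1*(-11) = (-5 - 6) + 11 = -11 + 11 = 0)
(F(2, 5)*B)*j(-3) = -27*0*12 = 0*12 = 0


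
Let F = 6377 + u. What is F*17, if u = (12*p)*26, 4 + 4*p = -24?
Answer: 71281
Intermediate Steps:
p = -7 (p = -1 + (1/4)*(-24) = -1 - 6 = -7)
u = -2184 (u = (12*(-7))*26 = -84*26 = -2184)
F = 4193 (F = 6377 - 2184 = 4193)
F*17 = 4193*17 = 71281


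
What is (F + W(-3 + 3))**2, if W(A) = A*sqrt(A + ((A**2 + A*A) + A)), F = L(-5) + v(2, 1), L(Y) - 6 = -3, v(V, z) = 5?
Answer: 64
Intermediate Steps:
L(Y) = 3 (L(Y) = 6 - 3 = 3)
F = 8 (F = 3 + 5 = 8)
W(A) = A*sqrt(2*A + 2*A**2) (W(A) = A*sqrt(A + ((A**2 + A**2) + A)) = A*sqrt(A + (2*A**2 + A)) = A*sqrt(A + (A + 2*A**2)) = A*sqrt(2*A + 2*A**2))
(F + W(-3 + 3))**2 = (8 + (-3 + 3)*sqrt(2)*sqrt((-3 + 3)*(1 + (-3 + 3))))**2 = (8 + 0*sqrt(2)*sqrt(0*(1 + 0)))**2 = (8 + 0*sqrt(2)*sqrt(0*1))**2 = (8 + 0*sqrt(2)*sqrt(0))**2 = (8 + 0*sqrt(2)*0)**2 = (8 + 0)**2 = 8**2 = 64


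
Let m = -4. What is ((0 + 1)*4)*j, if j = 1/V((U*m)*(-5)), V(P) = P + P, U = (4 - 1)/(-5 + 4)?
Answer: -1/30 ≈ -0.033333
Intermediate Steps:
U = -3 (U = 3/(-1) = 3*(-1) = -3)
V(P) = 2*P
j = -1/120 (j = 1/(2*(-3*(-4)*(-5))) = 1/(2*(12*(-5))) = 1/(2*(-60)) = 1/(-120) = -1/120 ≈ -0.0083333)
((0 + 1)*4)*j = ((0 + 1)*4)*(-1/120) = (1*4)*(-1/120) = 4*(-1/120) = -1/30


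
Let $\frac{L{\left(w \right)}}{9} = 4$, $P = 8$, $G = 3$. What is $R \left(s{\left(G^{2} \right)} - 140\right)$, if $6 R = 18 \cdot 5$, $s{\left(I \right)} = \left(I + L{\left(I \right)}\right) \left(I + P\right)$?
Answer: $9375$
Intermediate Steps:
$L{\left(w \right)} = 36$ ($L{\left(w \right)} = 9 \cdot 4 = 36$)
$s{\left(I \right)} = \left(8 + I\right) \left(36 + I\right)$ ($s{\left(I \right)} = \left(I + 36\right) \left(I + 8\right) = \left(36 + I\right) \left(8 + I\right) = \left(8 + I\right) \left(36 + I\right)$)
$R = 15$ ($R = \frac{18 \cdot 5}{6} = \frac{1}{6} \cdot 90 = 15$)
$R \left(s{\left(G^{2} \right)} - 140\right) = 15 \left(\left(288 + \left(3^{2}\right)^{2} + 44 \cdot 3^{2}\right) - 140\right) = 15 \left(\left(288 + 9^{2} + 44 \cdot 9\right) - 140\right) = 15 \left(\left(288 + 81 + 396\right) - 140\right) = 15 \left(765 - 140\right) = 15 \cdot 625 = 9375$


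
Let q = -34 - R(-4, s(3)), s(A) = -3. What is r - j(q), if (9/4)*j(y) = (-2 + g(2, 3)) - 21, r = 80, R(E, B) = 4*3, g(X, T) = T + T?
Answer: 788/9 ≈ 87.556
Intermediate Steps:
g(X, T) = 2*T
R(E, B) = 12
q = -46 (q = -34 - 1*12 = -34 - 12 = -46)
j(y) = -68/9 (j(y) = 4*((-2 + 2*3) - 21)/9 = 4*((-2 + 6) - 21)/9 = 4*(4 - 21)/9 = (4/9)*(-17) = -68/9)
r - j(q) = 80 - 1*(-68/9) = 80 + 68/9 = 788/9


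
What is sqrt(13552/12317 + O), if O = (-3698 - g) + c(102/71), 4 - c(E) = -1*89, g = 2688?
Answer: I*sqrt(954534601293)/12317 ≈ 79.322*I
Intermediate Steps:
c(E) = 93 (c(E) = 4 - (-1)*89 = 4 - 1*(-89) = 4 + 89 = 93)
O = -6293 (O = (-3698 - 1*2688) + 93 = (-3698 - 2688) + 93 = -6386 + 93 = -6293)
sqrt(13552/12317 + O) = sqrt(13552/12317 - 6293) = sqrt(-77497329/12317) = I*sqrt(954534601293)/12317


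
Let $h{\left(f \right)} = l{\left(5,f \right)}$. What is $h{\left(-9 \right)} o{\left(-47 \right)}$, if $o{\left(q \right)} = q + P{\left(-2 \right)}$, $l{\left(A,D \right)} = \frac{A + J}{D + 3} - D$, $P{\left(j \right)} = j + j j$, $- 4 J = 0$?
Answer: $- \frac{735}{2} \approx -367.5$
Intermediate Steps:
$J = 0$ ($J = \left(- \frac{1}{4}\right) 0 = 0$)
$P{\left(j \right)} = j + j^{2}$
$l{\left(A,D \right)} = - D + \frac{A}{3 + D}$ ($l{\left(A,D \right)} = \frac{A + 0}{D + 3} - D = \frac{A}{3 + D} - D = - D + \frac{A}{3 + D}$)
$o{\left(q \right)} = 2 + q$ ($o{\left(q \right)} = q - 2 \left(1 - 2\right) = q - -2 = q + 2 = 2 + q$)
$h{\left(f \right)} = \frac{5 - f^{2} - 3 f}{3 + f}$
$h{\left(-9 \right)} o{\left(-47 \right)} = \frac{5 - \left(-9\right)^{2} - -27}{3 - 9} \left(2 - 47\right) = \frac{5 - 81 + 27}{-6} \left(-45\right) = - \frac{5 - 81 + 27}{6} \left(-45\right) = \left(- \frac{1}{6}\right) \left(-49\right) \left(-45\right) = \frac{49}{6} \left(-45\right) = - \frac{735}{2}$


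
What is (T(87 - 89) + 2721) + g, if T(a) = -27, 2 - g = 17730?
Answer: -15034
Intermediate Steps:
g = -17728 (g = 2 - 1*17730 = 2 - 17730 = -17728)
(T(87 - 89) + 2721) + g = (-27 + 2721) - 17728 = 2694 - 17728 = -15034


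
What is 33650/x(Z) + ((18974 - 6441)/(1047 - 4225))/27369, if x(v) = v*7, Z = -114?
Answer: -9955247111/236084994 ≈ -42.168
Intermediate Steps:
x(v) = 7*v
33650/x(Z) + ((18974 - 6441)/(1047 - 4225))/27369 = 33650/((7*(-114))) + ((18974 - 6441)/(1047 - 4225))/27369 = 33650/(-798) + (12533/(-3178))*(1/27369) = 33650*(-1/798) + (12533*(-1/3178))*(1/27369) = -16825/399 - 12533/3178*1/27369 = -16825/399 - 12533/86978682 = -9955247111/236084994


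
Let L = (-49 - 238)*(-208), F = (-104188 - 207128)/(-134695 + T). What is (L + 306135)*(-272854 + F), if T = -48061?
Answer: -4560576766272487/45689 ≈ -9.9818e+10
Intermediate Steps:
F = 77829/45689 (F = (-104188 - 207128)/(-134695 - 48061) = -311316/(-182756) = -311316*(-1/182756) = 77829/45689 ≈ 1.7035)
L = 59696 (L = -287*(-208) = 59696)
(L + 306135)*(-272854 + F) = (59696 + 306135)*(-272854 + 77829/45689) = 365831*(-12466348577/45689) = -4560576766272487/45689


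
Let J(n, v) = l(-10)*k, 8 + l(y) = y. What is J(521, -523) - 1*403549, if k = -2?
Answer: -403513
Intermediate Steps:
l(y) = -8 + y
J(n, v) = 36 (J(n, v) = (-8 - 10)*(-2) = -18*(-2) = 36)
J(521, -523) - 1*403549 = 36 - 1*403549 = 36 - 403549 = -403513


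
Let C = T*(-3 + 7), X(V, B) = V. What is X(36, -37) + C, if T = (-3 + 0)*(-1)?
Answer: 48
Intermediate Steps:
T = 3 (T = -3*(-1) = 3)
C = 12 (C = 3*(-3 + 7) = 3*4 = 12)
X(36, -37) + C = 36 + 12 = 48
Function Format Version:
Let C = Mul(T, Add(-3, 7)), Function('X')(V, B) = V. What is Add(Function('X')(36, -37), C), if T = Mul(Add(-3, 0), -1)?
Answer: 48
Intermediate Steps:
T = 3 (T = Mul(-3, -1) = 3)
C = 12 (C = Mul(3, Add(-3, 7)) = Mul(3, 4) = 12)
Add(Function('X')(36, -37), C) = Add(36, 12) = 48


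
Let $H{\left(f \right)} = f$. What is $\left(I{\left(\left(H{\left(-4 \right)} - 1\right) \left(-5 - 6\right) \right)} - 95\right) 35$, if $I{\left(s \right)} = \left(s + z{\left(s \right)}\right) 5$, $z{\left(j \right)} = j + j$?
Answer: $25550$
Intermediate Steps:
$z{\left(j \right)} = 2 j$
$I{\left(s \right)} = 15 s$ ($I{\left(s \right)} = \left(s + 2 s\right) 5 = 3 s 5 = 15 s$)
$\left(I{\left(\left(H{\left(-4 \right)} - 1\right) \left(-5 - 6\right) \right)} - 95\right) 35 = \left(15 \left(-4 - 1\right) \left(-5 - 6\right) - 95\right) 35 = \left(15 \left(\left(-5\right) \left(-11\right)\right) - 95\right) 35 = \left(15 \cdot 55 - 95\right) 35 = \left(825 - 95\right) 35 = 730 \cdot 35 = 25550$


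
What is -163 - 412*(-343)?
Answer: 141153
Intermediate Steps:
-163 - 412*(-343) = -163 + 141316 = 141153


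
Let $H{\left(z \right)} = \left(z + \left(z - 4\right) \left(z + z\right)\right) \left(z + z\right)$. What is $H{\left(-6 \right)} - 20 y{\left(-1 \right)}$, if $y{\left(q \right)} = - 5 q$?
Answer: $-1468$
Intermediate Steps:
$H{\left(z \right)} = 2 z \left(z + 2 z \left(-4 + z\right)\right)$ ($H{\left(z \right)} = \left(z + \left(-4 + z\right) 2 z\right) 2 z = \left(z + 2 z \left(-4 + z\right)\right) 2 z = 2 z \left(z + 2 z \left(-4 + z\right)\right)$)
$H{\left(-6 \right)} - 20 y{\left(-1 \right)} = \left(-6\right)^{2} \left(-14 + 4 \left(-6\right)\right) - 20 \left(\left(-5\right) \left(-1\right)\right) = 36 \left(-14 - 24\right) - 100 = 36 \left(-38\right) - 100 = -1368 - 100 = -1468$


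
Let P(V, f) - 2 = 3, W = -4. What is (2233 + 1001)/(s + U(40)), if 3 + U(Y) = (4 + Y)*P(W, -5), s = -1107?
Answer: -1617/445 ≈ -3.6337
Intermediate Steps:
P(V, f) = 5 (P(V, f) = 2 + 3 = 5)
U(Y) = 17 + 5*Y (U(Y) = -3 + (4 + Y)*5 = -3 + (20 + 5*Y) = 17 + 5*Y)
(2233 + 1001)/(s + U(40)) = (2233 + 1001)/(-1107 + (17 + 5*40)) = 3234/(-1107 + (17 + 200)) = 3234/(-1107 + 217) = 3234/(-890) = 3234*(-1/890) = -1617/445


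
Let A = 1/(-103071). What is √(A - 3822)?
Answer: I*√40603517941773/103071 ≈ 61.822*I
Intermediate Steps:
A = -1/103071 ≈ -9.7021e-6
√(A - 3822) = √(-1/103071 - 3822) = √(-393937363/103071) = I*√40603517941773/103071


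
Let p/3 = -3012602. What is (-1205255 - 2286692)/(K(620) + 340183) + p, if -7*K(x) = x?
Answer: -21515976713395/2380661 ≈ -9.0378e+6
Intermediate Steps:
p = -9037806 (p = 3*(-3012602) = -9037806)
K(x) = -x/7
(-1205255 - 2286692)/(K(620) + 340183) + p = (-1205255 - 2286692)/(-⅐*620 + 340183) - 9037806 = -3491947/(-620/7 + 340183) - 9037806 = -3491947/2380661/7 - 9037806 = -3491947*7/2380661 - 9037806 = -24443629/2380661 - 9037806 = -21515976713395/2380661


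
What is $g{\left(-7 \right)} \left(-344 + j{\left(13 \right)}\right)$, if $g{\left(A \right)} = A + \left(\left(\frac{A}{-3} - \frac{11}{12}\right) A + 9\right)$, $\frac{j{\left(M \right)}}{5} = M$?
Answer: $\frac{8835}{4} \approx 2208.8$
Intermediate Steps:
$j{\left(M \right)} = 5 M$
$g{\left(A \right)} = 9 + A + A \left(- \frac{11}{12} - \frac{A}{3}\right)$ ($g{\left(A \right)} = A + \left(\left(A \left(- \frac{1}{3}\right) - \frac{11}{12}\right) A + 9\right) = A + \left(\left(- \frac{A}{3} - \frac{11}{12}\right) A + 9\right) = A + \left(\left(- \frac{11}{12} - \frac{A}{3}\right) A + 9\right) = A + \left(A \left(- \frac{11}{12} - \frac{A}{3}\right) + 9\right) = A + \left(9 + A \left(- \frac{11}{12} - \frac{A}{3}\right)\right) = 9 + A + A \left(- \frac{11}{12} - \frac{A}{3}\right)$)
$g{\left(-7 \right)} \left(-344 + j{\left(13 \right)}\right) = \left(9 - \frac{\left(-7\right)^{2}}{3} + \frac{1}{12} \left(-7\right)\right) \left(-344 + 5 \cdot 13\right) = \left(9 - \frac{49}{3} - \frac{7}{12}\right) \left(-344 + 65\right) = \left(9 - \frac{49}{3} - \frac{7}{12}\right) \left(-279\right) = \left(- \frac{95}{12}\right) \left(-279\right) = \frac{8835}{4}$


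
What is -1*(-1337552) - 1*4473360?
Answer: -3135808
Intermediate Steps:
-1*(-1337552) - 1*4473360 = 1337552 - 4473360 = -3135808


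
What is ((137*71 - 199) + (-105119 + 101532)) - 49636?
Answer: -43695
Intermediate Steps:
((137*71 - 199) + (-105119 + 101532)) - 49636 = ((9727 - 199) - 3587) - 49636 = (9528 - 3587) - 49636 = 5941 - 49636 = -43695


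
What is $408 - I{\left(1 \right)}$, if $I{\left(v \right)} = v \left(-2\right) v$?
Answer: $410$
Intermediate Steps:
$I{\left(v \right)} = - 2 v^{2}$ ($I{\left(v \right)} = - 2 v v = - 2 v^{2}$)
$408 - I{\left(1 \right)} = 408 - - 2 \cdot 1^{2} = 408 - \left(-2\right) 1 = 408 - -2 = 408 + 2 = 410$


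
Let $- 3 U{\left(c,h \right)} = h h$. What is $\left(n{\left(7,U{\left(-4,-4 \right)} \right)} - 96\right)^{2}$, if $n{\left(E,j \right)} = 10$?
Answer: $7396$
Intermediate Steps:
$U{\left(c,h \right)} = - \frac{h^{2}}{3}$ ($U{\left(c,h \right)} = - \frac{h h}{3} = - \frac{h^{2}}{3}$)
$\left(n{\left(7,U{\left(-4,-4 \right)} \right)} - 96\right)^{2} = \left(10 - 96\right)^{2} = \left(-86\right)^{2} = 7396$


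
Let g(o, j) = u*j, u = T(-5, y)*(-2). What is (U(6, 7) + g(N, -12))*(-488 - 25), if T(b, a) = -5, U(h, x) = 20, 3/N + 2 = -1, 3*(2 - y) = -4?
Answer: 51300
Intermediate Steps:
y = 10/3 (y = 2 - ⅓*(-4) = 2 + 4/3 = 10/3 ≈ 3.3333)
N = -1 (N = 3/(-2 - 1) = 3/(-3) = 3*(-⅓) = -1)
u = 10 (u = -5*(-2) = 10)
g(o, j) = 10*j
(U(6, 7) + g(N, -12))*(-488 - 25) = (20 + 10*(-12))*(-488 - 25) = (20 - 120)*(-513) = -100*(-513) = 51300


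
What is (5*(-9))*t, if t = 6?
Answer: -270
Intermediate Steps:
(5*(-9))*t = (5*(-9))*6 = -45*6 = -270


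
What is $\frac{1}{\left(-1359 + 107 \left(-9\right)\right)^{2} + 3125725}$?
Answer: $\frac{1}{8517409} \approx 1.1741 \cdot 10^{-7}$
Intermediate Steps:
$\frac{1}{\left(-1359 + 107 \left(-9\right)\right)^{2} + 3125725} = \frac{1}{\left(-1359 - 963\right)^{2} + 3125725} = \frac{1}{\left(-2322\right)^{2} + 3125725} = \frac{1}{5391684 + 3125725} = \frac{1}{8517409}$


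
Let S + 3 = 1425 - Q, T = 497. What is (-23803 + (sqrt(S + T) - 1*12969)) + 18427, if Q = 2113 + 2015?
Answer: -18345 + 47*I ≈ -18345.0 + 47.0*I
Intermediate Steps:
Q = 4128
S = -2706 (S = -3 + (1425 - 1*4128) = -3 + (1425 - 4128) = -3 - 2703 = -2706)
(-23803 + (sqrt(S + T) - 1*12969)) + 18427 = (-23803 + (sqrt(-2706 + 497) - 1*12969)) + 18427 = (-23803 + (sqrt(-2209) - 12969)) + 18427 = (-23803 + (47*I - 12969)) + 18427 = (-23803 + (-12969 + 47*I)) + 18427 = (-36772 + 47*I) + 18427 = -18345 + 47*I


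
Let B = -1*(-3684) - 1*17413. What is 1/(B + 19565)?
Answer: 1/5836 ≈ 0.00017135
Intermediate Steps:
B = -13729 (B = 3684 - 17413 = -13729)
1/(B + 19565) = 1/(-13729 + 19565) = 1/5836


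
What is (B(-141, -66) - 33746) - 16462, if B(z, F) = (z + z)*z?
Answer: -10446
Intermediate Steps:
B(z, F) = 2*z**2 (B(z, F) = (2*z)*z = 2*z**2)
(B(-141, -66) - 33746) - 16462 = (2*(-141)**2 - 33746) - 16462 = (2*19881 - 33746) - 16462 = (39762 - 33746) - 16462 = 6016 - 16462 = -10446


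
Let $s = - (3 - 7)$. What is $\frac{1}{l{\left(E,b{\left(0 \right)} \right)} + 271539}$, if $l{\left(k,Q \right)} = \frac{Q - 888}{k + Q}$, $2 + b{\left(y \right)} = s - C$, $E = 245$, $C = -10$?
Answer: $\frac{257}{69784647} \approx 3.6828 \cdot 10^{-6}$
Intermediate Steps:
$s = 4$ ($s = \left(-1\right) \left(-4\right) = 4$)
$b{\left(y \right)} = 12$ ($b{\left(y \right)} = -2 + \left(4 - -10\right) = -2 + \left(4 + 10\right) = -2 + 14 = 12$)
$l{\left(k,Q \right)} = \frac{-888 + Q}{Q + k}$
$\frac{1}{l{\left(E,b{\left(0 \right)} \right)} + 271539} = \frac{1}{\frac{-888 + 12}{12 + 245} + 271539} = \frac{1}{\frac{1}{257} \left(-876\right) + 271539} = \frac{1}{- \frac{876}{257} + 271539} = \frac{1}{\frac{69784647}{257}} = \frac{257}{69784647}$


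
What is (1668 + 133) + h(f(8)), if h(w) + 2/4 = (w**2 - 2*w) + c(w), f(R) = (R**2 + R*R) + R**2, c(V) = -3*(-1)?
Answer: 76567/2 ≈ 38284.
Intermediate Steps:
c(V) = 3
f(R) = 3*R**2 (f(R) = (R**2 + R**2) + R**2 = 2*R**2 + R**2 = 3*R**2)
h(w) = 5/2 + w**2 - 2*w (h(w) = -1/2 + ((w**2 - 2*w) + 3) = -1/2 + (3 + w**2 - 2*w) = 5/2 + w**2 - 2*w)
(1668 + 133) + h(f(8)) = (1668 + 133) + (5/2 + (3*8**2)**2 - 6*8**2) = 1801 + (5/2 + (3*64)**2 - 6*64) = 1801 + (5/2 + 192**2 - 2*192) = 1801 + (5/2 + 36864 - 384) = 1801 + 72965/2 = 76567/2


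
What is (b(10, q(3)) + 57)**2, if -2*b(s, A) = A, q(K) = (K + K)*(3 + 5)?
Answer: 1089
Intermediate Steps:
q(K) = 16*K (q(K) = (2*K)*8 = 16*K)
b(s, A) = -A/2
(b(10, q(3)) + 57)**2 = (-8*3 + 57)**2 = (-1/2*48 + 57)**2 = (-24 + 57)**2 = 33**2 = 1089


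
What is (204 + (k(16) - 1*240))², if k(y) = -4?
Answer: 1600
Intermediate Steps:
(204 + (k(16) - 1*240))² = (204 + (-4 - 1*240))² = (204 + (-4 - 240))² = (204 - 244)² = (-40)² = 1600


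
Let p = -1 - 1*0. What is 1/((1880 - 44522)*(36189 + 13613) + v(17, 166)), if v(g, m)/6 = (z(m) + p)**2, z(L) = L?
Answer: -1/2123493534 ≈ -4.7092e-10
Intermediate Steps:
p = -1 (p = -1 + 0 = -1)
v(g, m) = 6*(-1 + m)**2 (v(g, m) = 6*(m - 1)**2 = 6*(-1 + m)**2)
1/((1880 - 44522)*(36189 + 13613) + v(17, 166)) = 1/((1880 - 44522)*(36189 + 13613) + 6*(-1 + 166)**2) = 1/(-42642*49802 + 6*165**2) = 1/(-2123656884 + 6*27225) = 1/(-2123656884 + 163350) = 1/(-2123493534) = -1/2123493534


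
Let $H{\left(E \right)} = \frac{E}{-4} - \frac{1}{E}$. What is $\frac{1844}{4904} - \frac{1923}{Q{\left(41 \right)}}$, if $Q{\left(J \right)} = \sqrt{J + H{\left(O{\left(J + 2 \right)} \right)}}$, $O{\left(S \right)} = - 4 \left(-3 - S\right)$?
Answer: $\frac{461}{1226} + \frac{1282 i \sqrt{42366}}{307} \approx 0.37602 + 859.52 i$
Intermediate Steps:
$O{\left(S \right)} = 12 + 4 S$
$H{\left(E \right)} = - \frac{1}{E} - \frac{E}{4}$ ($H{\left(E \right)} = E \left(- \frac{1}{4}\right) - \frac{1}{E} = - \frac{E}{4} - \frac{1}{E} = - \frac{1}{E} - \frac{E}{4}$)
$Q{\left(J \right)} = \sqrt{-5 - \frac{1}{20 + 4 J}}$ ($Q{\left(J \right)} = \sqrt{J - \left(\frac{1}{12 + 4 \left(J + 2\right)} + \frac{12 + 4 \left(J + 2\right)}{4}\right)} = \sqrt{J - \left(\frac{1}{12 + 4 \left(2 + J\right)} + \frac{12 + 4 \left(2 + J\right)}{4}\right)} = \sqrt{J - \left(\frac{1}{12 + \left(8 + 4 J\right)} + \frac{12 + \left(8 + 4 J\right)}{4}\right)} = \sqrt{J - \left(\frac{1}{20 + 4 J} + \frac{20 + 4 J}{4}\right)} = \sqrt{J - \left(5 + J + \frac{1}{20 + 4 J}\right)} = \sqrt{-5 - \frac{1}{20 + 4 J}}$)
$\frac{1844}{4904} - \frac{1923}{Q{\left(41 \right)}} = \frac{1844}{4904} - \frac{1923}{\frac{1}{2} \sqrt{\frac{-101 - 820}{5 + 41}}} = 1844 \cdot \frac{1}{4904} - \frac{1923}{\frac{1}{2} \sqrt{\frac{-101 - 820}{46}}} = \frac{461}{1226} - \frac{1923}{\frac{1}{2} \sqrt{\frac{1}{46} \left(-921\right)}} = \frac{461}{1226} - \frac{1923}{\frac{1}{2} \sqrt{- \frac{921}{46}}} = \frac{461}{1226} - \frac{1923}{\frac{1}{2} \frac{i \sqrt{42366}}{46}} = \frac{461}{1226} - \frac{1923}{\frac{1}{92} i \sqrt{42366}} = \frac{461}{1226} - 1923 \left(- \frac{2 i \sqrt{42366}}{921}\right) = \frac{461}{1226} + \frac{1282 i \sqrt{42366}}{307}$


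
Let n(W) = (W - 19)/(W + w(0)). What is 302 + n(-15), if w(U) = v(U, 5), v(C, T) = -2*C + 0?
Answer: 4564/15 ≈ 304.27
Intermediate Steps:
v(C, T) = -2*C
w(U) = -2*U
n(W) = (-19 + W)/W (n(W) = (W - 19)/(W - 2*0) = (-19 + W)/(W + 0) = (-19 + W)/W)
302 + n(-15) = 302 + (-19 - 15)/(-15) = 302 - 1/15*(-34) = 302 + 34/15 = 4564/15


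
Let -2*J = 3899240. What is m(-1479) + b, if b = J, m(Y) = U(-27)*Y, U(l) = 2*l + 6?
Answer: -1878628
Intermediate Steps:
U(l) = 6 + 2*l
m(Y) = -48*Y (m(Y) = (6 + 2*(-27))*Y = (6 - 54)*Y = -48*Y)
J = -1949620 (J = -1/2*3899240 = -1949620)
b = -1949620
m(-1479) + b = -48*(-1479) - 1949620 = 70992 - 1949620 = -1878628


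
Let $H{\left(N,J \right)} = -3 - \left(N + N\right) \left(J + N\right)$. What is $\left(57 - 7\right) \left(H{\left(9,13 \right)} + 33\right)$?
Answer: $-18300$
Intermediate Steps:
$H{\left(N,J \right)} = -3 - 2 N \left(J + N\right)$
$\left(57 - 7\right) \left(H{\left(9,13 \right)} + 33\right) = \left(57 - 7\right) \left(\left(-3 - 2 \cdot 9^{2} - 26 \cdot 9\right) + 33\right) = \left(57 - 7\right) \left(\left(-3 - 162 - 234\right) + 33\right) = 50 \left(\left(-3 - 162 - 234\right) + 33\right) = 50 \left(-399 + 33\right) = 50 \left(-366\right) = -18300$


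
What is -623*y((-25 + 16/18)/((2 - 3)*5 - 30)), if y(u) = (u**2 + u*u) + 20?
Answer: -26428906/2025 ≈ -13051.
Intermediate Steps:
y(u) = 20 + 2*u**2 (y(u) = (u**2 + u**2) + 20 = 2*u**2 + 20 = 20 + 2*u**2)
-623*y((-25 + 16/18)/((2 - 3)*5 - 30)) = -623*(20 + 2*((-25 + 16/18)/((2 - 3)*5 - 30))**2) = -623*(20 + 2*((-25 + 16*(1/18))/(-1*5 - 30))**2) = -623*(20 + 2*((-25 + 8/9)/(-5 - 30))**2) = -623*(20 + 2*(-217/9/(-35))**2) = -623*(20 + 2*(-217/9*(-1/35))**2) = -623*(20 + 2*(31/45)**2) = -623*(20 + 2*(961/2025)) = -623*(20 + 1922/2025) = -623*42422/2025 = -26428906/2025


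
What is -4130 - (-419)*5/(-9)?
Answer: -39265/9 ≈ -4362.8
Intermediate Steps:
-4130 - (-419)*5/(-9) = -4130 - (-419)*5*(-1/9) = -4130 - (-419)*(-5)/9 = -4130 - 1*2095/9 = -4130 - 2095/9 = -39265/9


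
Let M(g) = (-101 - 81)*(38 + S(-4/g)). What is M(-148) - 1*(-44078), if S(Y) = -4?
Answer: 37890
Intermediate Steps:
M(g) = -6188 (M(g) = (-101 - 81)*(38 - 4) = -182*34 = -6188)
M(-148) - 1*(-44078) = -6188 - 1*(-44078) = -6188 + 44078 = 37890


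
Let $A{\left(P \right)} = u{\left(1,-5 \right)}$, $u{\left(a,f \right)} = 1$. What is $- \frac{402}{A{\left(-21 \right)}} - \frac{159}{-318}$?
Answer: $- \frac{803}{2} \approx -401.5$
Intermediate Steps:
$A{\left(P \right)} = 1$
$- \frac{402}{A{\left(-21 \right)}} - \frac{159}{-318} = - \frac{402}{1} - \frac{159}{-318} = \left(-402\right) 1 - - \frac{1}{2} = -402 + \frac{1}{2} = - \frac{803}{2}$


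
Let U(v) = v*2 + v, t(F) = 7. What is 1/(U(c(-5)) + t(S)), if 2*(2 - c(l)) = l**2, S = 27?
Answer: -2/49 ≈ -0.040816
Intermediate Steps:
c(l) = 2 - l**2/2
U(v) = 3*v (U(v) = 2*v + v = 3*v)
1/(U(c(-5)) + t(S)) = 1/(3*(2 - 1/2*(-5)**2) + 7) = 1/(3*(2 - 1/2*25) + 7) = 1/(3*(2 - 25/2) + 7) = 1/(3*(-21/2) + 7) = 1/(-63/2 + 7) = 1/(-49/2) = -2/49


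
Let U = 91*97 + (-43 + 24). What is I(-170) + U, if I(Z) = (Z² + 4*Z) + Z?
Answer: 36858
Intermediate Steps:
I(Z) = Z² + 5*Z
U = 8808 (U = 8827 - 19 = 8808)
I(-170) + U = -170*(5 - 170) + 8808 = -170*(-165) + 8808 = 28050 + 8808 = 36858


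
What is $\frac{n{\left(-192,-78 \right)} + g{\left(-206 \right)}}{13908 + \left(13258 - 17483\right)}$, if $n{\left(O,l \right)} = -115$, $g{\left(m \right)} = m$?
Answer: $- \frac{321}{9683} \approx -0.033151$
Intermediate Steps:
$\frac{n{\left(-192,-78 \right)} + g{\left(-206 \right)}}{13908 + \left(13258 - 17483\right)} = \frac{-115 - 206}{13908 + \left(13258 - 17483\right)} = - \frac{321}{13908 + \left(13258 - 17483\right)} = - \frac{321}{13908 - 4225} = - \frac{321}{9683}$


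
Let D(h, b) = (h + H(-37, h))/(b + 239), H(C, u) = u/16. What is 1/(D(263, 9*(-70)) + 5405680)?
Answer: 368/1989289977 ≈ 1.8499e-7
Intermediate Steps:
H(C, u) = u/16 (H(C, u) = u*(1/16) = u/16)
D(h, b) = 17*h/(16*(239 + b)) (D(h, b) = (h + h/16)/(b + 239) = (17*h/16)/(239 + b) = 17*h/(16*(239 + b)))
1/(D(263, 9*(-70)) + 5405680) = 1/((17/16)*263/(239 + 9*(-70)) + 5405680) = 1/((17/16)*263/(239 - 630) + 5405680) = 1/((17/16)*263/(-391) + 5405680) = 1/((17/16)*263*(-1/391) + 5405680) = 1/(-263/368 + 5405680) = 1/(1989289977/368) = 368/1989289977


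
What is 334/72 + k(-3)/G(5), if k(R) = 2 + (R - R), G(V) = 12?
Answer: 173/36 ≈ 4.8056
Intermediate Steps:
k(R) = 2 (k(R) = 2 + 0 = 2)
334/72 + k(-3)/G(5) = 334/72 + 2/12 = 334*(1/72) + 2*(1/12) = 167/36 + ⅙ = 173/36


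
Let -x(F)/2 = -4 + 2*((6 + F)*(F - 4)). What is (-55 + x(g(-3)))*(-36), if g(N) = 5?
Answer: 3276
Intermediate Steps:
x(F) = 8 - 4*(-4 + F)*(6 + F) (x(F) = -2*(-4 + 2*((6 + F)*(F - 4))) = -2*(-4 + 2*((6 + F)*(-4 + F))) = -2*(-4 + 2*((-4 + F)*(6 + F))) = -2*(-4 + 2*(-4 + F)*(6 + F)) = 8 - 4*(-4 + F)*(6 + F))
(-55 + x(g(-3)))*(-36) = (-55 + (104 - 8*5 - 4*5**2))*(-36) = (-55 + (104 - 40 - 4*25))*(-36) = (-55 + (104 - 40 - 100))*(-36) = (-55 - 36)*(-36) = -91*(-36) = 3276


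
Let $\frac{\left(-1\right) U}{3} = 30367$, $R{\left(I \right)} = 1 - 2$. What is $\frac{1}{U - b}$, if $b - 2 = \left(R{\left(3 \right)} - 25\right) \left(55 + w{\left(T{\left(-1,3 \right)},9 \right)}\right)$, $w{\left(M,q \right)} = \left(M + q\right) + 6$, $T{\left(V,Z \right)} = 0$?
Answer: $- \frac{1}{89283} \approx -1.12 \cdot 10^{-5}$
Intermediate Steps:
$R{\left(I \right)} = -1$ ($R{\left(I \right)} = 1 - 2 = -1$)
$w{\left(M,q \right)} = 6 + M + q$
$U = -91101$ ($U = \left(-3\right) 30367 = -91101$)
$b = -1818$ ($b = 2 + \left(-1 - 25\right) \left(55 + \left(6 + 0 + 9\right)\right) = 2 - 26 \left(55 + 15\right) = 2 - 1820 = -1818$)
$\frac{1}{U - b} = \frac{1}{-91101 - -1818} = \frac{1}{-91101 + 1818} = \frac{1}{-89283} = - \frac{1}{89283}$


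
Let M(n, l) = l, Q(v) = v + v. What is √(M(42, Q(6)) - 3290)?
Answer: I*√3278 ≈ 57.254*I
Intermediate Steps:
Q(v) = 2*v
√(M(42, Q(6)) - 3290) = √(2*6 - 3290) = √(12 - 3290) = √(-3278) = I*√3278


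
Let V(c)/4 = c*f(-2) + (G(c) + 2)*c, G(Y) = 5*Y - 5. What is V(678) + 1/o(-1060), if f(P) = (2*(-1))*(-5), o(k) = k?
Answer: 9765423839/1060 ≈ 9.2127e+6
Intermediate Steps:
G(Y) = -5 + 5*Y
f(P) = 10 (f(P) = -2*(-5) = 10)
V(c) = 40*c + 4*c*(-3 + 5*c) (V(c) = 4*(c*10 + ((-5 + 5*c) + 2)*c) = 4*(10*c + (-3 + 5*c)*c) = 4*(10*c + c*(-3 + 5*c)) = 40*c + 4*c*(-3 + 5*c))
V(678) + 1/o(-1060) = 4*678*(7 + 5*678) + 1/(-1060) = 4*678*(7 + 3390) - 1/1060 = 4*678*3397 - 1/1060 = 9212664 - 1/1060 = 9765423839/1060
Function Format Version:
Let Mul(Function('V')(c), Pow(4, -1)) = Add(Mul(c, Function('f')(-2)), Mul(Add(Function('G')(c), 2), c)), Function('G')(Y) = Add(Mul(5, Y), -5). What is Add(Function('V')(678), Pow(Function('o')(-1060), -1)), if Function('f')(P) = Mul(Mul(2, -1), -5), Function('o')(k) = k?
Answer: Rational(9765423839, 1060) ≈ 9.2127e+6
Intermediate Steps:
Function('G')(Y) = Add(-5, Mul(5, Y))
Function('f')(P) = 10 (Function('f')(P) = Mul(-2, -5) = 10)
Function('V')(c) = Add(Mul(40, c), Mul(4, c, Add(-3, Mul(5, c)))) (Function('V')(c) = Mul(4, Add(Mul(c, 10), Mul(Add(Add(-5, Mul(5, c)), 2), c))) = Mul(4, Add(Mul(10, c), Mul(Add(-3, Mul(5, c)), c))) = Mul(4, Add(Mul(10, c), Mul(c, Add(-3, Mul(5, c))))) = Add(Mul(40, c), Mul(4, c, Add(-3, Mul(5, c)))))
Add(Function('V')(678), Pow(Function('o')(-1060), -1)) = Add(Mul(4, 678, Add(7, Mul(5, 678))), Pow(-1060, -1)) = Add(Mul(4, 678, Add(7, 3390)), Rational(-1, 1060)) = Add(Mul(4, 678, 3397), Rational(-1, 1060)) = Add(9212664, Rational(-1, 1060)) = Rational(9765423839, 1060)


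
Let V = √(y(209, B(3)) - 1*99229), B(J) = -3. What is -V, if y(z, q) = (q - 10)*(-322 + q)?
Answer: -6*I*√2639 ≈ -308.23*I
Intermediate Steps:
y(z, q) = (-322 + q)*(-10 + q) (y(z, q) = (-10 + q)*(-322 + q) = (-322 + q)*(-10 + q))
V = 6*I*√2639 (V = √((3220 + (-3)² - 332*(-3)) - 1*99229) = √((3220 + 9 + 996) - 99229) = √(4225 - 99229) = √(-95004) = 6*I*√2639 ≈ 308.23*I)
-V = -6*I*√2639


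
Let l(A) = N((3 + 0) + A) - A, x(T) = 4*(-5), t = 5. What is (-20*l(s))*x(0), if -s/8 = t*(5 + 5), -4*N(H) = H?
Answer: 199700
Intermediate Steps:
N(H) = -H/4
x(T) = -20
s = -400 (s = -40*(5 + 5) = -40*10 = -8*50 = -400)
l(A) = -¾ - 5*A/4 (l(A) = -((3 + 0) + A)/4 - A = -(3 + A)/4 - A = (-¾ - A/4) - A = -¾ - 5*A/4)
(-20*l(s))*x(0) = -20*(-¾ - 5/4*(-400))*(-20) = -20*(-¾ + 500)*(-20) = -20*1997/4*(-20) = -9985*(-20) = 199700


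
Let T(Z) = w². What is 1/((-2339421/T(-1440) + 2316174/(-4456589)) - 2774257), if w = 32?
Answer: -4563547136/12670880796535097 ≈ -3.6016e-7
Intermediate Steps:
T(Z) = 1024 (T(Z) = 32² = 1024)
1/((-2339421/T(-1440) + 2316174/(-4456589)) - 2774257) = 1/((-2339421/1024 + 2316174/(-4456589)) - 2774257) = 1/((-2339421*1/1024 + 2316174*(-1/4456589)) - 2774257) = 1/((-2339421/1024 - 2316174/4456589) - 2774257) = 1/(-10428209657145/4563547136 - 2774257) = 1/(-12670880796535097/4563547136) = -4563547136/12670880796535097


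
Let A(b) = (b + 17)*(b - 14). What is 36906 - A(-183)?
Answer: 4204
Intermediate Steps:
A(b) = (-14 + b)*(17 + b) (A(b) = (17 + b)*(-14 + b) = (-14 + b)*(17 + b))
36906 - A(-183) = 36906 - (-238 + (-183)² + 3*(-183)) = 36906 - (-238 + 33489 - 549) = 36906 - 1*32702 = 36906 - 32702 = 4204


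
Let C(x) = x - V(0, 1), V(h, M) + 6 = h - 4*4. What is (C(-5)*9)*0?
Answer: 0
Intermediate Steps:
V(h, M) = -22 + h (V(h, M) = -6 + (h - 4*4) = -6 + (h - 16) = -6 + (-16 + h) = -22 + h)
C(x) = 22 + x (C(x) = x - (-22 + 0) = x - 1*(-22) = x + 22 = 22 + x)
(C(-5)*9)*0 = ((22 - 5)*9)*0 = (17*9)*0 = 153*0 = 0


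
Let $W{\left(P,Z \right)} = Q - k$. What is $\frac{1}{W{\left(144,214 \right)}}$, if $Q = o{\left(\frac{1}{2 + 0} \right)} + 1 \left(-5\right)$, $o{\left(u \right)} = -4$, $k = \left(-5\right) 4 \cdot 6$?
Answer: $\frac{1}{111} \approx 0.009009$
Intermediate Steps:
$k = -120$ ($k = \left(-20\right) 6 = -120$)
$Q = -9$ ($Q = -4 + 1 \left(-5\right) = -4 - 5 = -9$)
$W{\left(P,Z \right)} = 111$ ($W{\left(P,Z \right)} = -9 - -120 = -9 + 120 = 111$)
$\frac{1}{W{\left(144,214 \right)}} = \frac{1}{111}$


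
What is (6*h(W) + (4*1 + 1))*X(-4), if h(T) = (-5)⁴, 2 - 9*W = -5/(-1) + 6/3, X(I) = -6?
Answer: -22530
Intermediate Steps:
W = -5/9 (W = 2/9 - (-5/(-1) + 6/3)/9 = 2/9 - (-5*(-1) + 6*(⅓))/9 = 2/9 - (5 + 2)/9 = 2/9 - ⅑*7 = 2/9 - 7/9 = -5/9 ≈ -0.55556)
h(T) = 625
(6*h(W) + (4*1 + 1))*X(-4) = (6*625 + (4*1 + 1))*(-6) = (3750 + (4 + 1))*(-6) = (3750 + 5)*(-6) = 3755*(-6) = -22530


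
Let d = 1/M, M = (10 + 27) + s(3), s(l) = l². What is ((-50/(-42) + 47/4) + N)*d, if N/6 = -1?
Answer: 583/3864 ≈ 0.15088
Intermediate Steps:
N = -6 (N = 6*(-1) = -6)
M = 46 (M = (10 + 27) + 3² = 37 + 9 = 46)
d = 1/46 ≈ 0.021739
((-50/(-42) + 47/4) + N)*d = ((-50/(-42) + 47/4) - 6)*(1/46) = ((-50*(-1/42) + 47*(¼)) - 6)*(1/46) = ((25/21 + 47/4) - 6)*(1/46) = (1087/84 - 6)*(1/46) = (583/84)*(1/46) = 583/3864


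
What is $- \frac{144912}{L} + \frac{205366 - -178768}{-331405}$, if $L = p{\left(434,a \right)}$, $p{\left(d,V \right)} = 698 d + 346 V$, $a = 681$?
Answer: $- \frac{127451500066}{89240406995} \approx -1.4282$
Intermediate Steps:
$p{\left(d,V \right)} = 346 V + 698 d$
$L = 538558$ ($L = 346 \cdot 681 + 698 \cdot 434 = 235626 + 302932 = 538558$)
$- \frac{144912}{L} + \frac{205366 - -178768}{-331405} = - \frac{144912}{538558} + \frac{205366 - -178768}{-331405} = \left(-144912\right) \frac{1}{538558} + \left(205366 + 178768\right) \left(- \frac{1}{331405}\right) = - \frac{72456}{269279} + 384134 \left(- \frac{1}{331405}\right) = - \frac{72456}{269279} - \frac{384134}{331405} = - \frac{127451500066}{89240406995}$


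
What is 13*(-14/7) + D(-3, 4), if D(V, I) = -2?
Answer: -28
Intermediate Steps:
13*(-14/7) + D(-3, 4) = 13*(-14/7) - 2 = 13*(-14*⅐) - 2 = 13*(-2) - 2 = -26 - 2 = -28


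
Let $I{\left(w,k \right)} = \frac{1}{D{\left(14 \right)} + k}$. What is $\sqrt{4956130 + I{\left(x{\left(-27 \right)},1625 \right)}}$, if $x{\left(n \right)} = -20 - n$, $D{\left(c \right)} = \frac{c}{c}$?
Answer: $\frac{\sqrt{13103393161506}}{1626} \approx 2226.2$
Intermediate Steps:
$D{\left(c \right)} = 1$
$I{\left(w,k \right)} = \frac{1}{1 + k}$
$\sqrt{4956130 + I{\left(x{\left(-27 \right)},1625 \right)}} = \sqrt{4956130 + \frac{1}{1 + 1625}} = \sqrt{4956130 + \frac{1}{1626}} = \sqrt{\frac{8058667381}{1626}} = \frac{\sqrt{13103393161506}}{1626}$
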